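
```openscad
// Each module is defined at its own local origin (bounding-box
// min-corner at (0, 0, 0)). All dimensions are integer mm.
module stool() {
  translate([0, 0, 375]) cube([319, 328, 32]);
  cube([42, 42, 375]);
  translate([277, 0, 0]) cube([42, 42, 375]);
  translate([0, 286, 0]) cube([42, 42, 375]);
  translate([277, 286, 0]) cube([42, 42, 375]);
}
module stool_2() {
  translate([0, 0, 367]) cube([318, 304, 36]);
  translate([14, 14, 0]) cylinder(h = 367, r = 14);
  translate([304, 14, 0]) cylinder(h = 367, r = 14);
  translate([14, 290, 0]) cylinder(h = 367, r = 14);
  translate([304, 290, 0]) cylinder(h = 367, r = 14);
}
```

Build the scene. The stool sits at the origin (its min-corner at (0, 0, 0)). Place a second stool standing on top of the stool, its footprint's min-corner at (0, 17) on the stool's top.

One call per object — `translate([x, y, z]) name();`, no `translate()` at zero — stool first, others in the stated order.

stool();
translate([0, 17, 407]) stool_2();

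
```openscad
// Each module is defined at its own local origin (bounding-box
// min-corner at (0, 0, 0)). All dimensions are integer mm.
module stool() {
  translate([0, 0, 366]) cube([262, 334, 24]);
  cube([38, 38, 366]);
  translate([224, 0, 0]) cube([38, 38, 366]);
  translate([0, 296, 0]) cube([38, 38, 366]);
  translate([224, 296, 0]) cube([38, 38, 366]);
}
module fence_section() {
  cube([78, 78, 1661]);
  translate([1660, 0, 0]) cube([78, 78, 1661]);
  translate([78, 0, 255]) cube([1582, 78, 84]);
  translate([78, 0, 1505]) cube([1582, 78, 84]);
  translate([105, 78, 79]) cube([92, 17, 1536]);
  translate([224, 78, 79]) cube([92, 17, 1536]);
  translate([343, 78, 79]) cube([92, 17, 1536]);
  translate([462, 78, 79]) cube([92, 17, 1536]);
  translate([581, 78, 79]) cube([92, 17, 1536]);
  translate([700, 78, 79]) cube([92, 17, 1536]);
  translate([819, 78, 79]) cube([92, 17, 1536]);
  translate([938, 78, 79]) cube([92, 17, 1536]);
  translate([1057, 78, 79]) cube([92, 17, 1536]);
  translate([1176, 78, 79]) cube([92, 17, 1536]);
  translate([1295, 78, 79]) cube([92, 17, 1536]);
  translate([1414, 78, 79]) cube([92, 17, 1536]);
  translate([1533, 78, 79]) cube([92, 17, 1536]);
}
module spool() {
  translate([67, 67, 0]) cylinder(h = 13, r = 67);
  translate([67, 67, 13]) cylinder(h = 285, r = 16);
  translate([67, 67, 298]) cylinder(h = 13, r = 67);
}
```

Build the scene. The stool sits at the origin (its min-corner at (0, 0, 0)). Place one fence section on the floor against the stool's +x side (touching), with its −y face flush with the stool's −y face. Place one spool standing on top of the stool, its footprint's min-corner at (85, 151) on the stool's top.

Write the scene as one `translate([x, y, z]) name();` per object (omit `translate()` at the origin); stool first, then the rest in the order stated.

stool();
translate([262, 0, 0]) fence_section();
translate([85, 151, 390]) spool();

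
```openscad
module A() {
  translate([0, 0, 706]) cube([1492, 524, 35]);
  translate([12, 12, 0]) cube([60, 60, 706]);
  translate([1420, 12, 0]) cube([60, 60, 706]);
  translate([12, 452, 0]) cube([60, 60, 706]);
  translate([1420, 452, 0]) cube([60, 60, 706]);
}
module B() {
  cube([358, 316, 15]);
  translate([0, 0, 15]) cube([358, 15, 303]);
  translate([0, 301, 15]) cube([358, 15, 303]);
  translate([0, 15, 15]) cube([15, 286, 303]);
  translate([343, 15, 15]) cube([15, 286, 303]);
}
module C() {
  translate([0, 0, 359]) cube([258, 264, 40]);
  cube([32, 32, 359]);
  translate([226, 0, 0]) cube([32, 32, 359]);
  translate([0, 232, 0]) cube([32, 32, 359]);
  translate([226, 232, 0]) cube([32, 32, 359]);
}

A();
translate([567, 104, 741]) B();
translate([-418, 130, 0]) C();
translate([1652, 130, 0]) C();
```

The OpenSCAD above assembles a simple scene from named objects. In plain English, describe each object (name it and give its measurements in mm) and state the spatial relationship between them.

A is a rectangular dining table. The top is 1492×524×35 mm with its upper surface at z = 741 mm. It stands on four 60×60 mm square legs, each inset 12 mm from the nearest pair of top edges, running from the floor to the underside of the top.

B is an open-topped rectangular box: outside dimensions 358×316×318 mm, with a uniform wall and base thickness of 15 mm. The base is a full 358×316 slab on the floor; four walls sit on top of the base. The front and back walls (the −y and +y sides) span the full width; the two side walls fit between them.

C is a four-legged stool. The seat is 258×264 mm, 40 mm thick, top at z = 399 mm. It stands on four square legs, each 32×32 mm in cross-section, from z = 0 to the seat underside, each flush with a corner of the seat.

The open box is on top of the table, centred. Two stools sit around the table at the −x, +x sides.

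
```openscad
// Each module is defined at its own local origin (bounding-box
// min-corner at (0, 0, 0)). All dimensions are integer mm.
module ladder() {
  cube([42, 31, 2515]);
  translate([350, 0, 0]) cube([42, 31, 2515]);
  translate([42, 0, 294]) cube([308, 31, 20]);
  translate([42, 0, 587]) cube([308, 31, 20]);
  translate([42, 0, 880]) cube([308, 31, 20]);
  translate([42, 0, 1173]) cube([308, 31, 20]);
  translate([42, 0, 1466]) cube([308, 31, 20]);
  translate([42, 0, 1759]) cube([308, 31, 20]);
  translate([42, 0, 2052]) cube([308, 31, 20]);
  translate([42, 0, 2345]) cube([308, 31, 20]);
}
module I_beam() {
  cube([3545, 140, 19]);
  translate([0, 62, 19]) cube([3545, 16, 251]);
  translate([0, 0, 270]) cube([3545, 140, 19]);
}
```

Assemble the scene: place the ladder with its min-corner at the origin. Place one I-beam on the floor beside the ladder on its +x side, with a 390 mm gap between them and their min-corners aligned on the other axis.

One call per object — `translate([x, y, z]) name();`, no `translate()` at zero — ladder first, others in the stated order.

ladder();
translate([782, 0, 0]) I_beam();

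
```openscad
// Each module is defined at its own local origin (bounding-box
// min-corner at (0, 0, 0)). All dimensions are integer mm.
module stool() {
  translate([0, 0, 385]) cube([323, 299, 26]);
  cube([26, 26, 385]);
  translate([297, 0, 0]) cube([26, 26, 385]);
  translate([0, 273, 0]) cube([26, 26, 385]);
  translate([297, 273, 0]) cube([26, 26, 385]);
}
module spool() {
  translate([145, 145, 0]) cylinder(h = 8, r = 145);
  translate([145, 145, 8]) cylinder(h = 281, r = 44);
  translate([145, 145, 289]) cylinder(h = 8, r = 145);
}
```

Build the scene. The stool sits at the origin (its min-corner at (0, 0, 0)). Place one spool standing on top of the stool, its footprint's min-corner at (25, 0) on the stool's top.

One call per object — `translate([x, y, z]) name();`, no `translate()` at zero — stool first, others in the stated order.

stool();
translate([25, 0, 411]) spool();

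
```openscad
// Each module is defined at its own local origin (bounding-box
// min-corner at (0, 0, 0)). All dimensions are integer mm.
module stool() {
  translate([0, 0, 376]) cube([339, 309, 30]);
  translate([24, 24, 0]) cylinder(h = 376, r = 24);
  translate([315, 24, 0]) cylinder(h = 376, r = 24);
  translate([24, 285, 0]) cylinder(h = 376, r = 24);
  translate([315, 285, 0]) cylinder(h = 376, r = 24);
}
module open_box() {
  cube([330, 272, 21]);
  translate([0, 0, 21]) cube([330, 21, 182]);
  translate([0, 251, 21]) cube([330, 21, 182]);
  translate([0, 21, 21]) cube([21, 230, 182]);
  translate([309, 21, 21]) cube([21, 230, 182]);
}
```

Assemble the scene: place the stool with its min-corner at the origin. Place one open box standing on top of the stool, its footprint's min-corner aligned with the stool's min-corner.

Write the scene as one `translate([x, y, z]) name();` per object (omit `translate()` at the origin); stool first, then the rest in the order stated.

stool();
translate([0, 0, 406]) open_box();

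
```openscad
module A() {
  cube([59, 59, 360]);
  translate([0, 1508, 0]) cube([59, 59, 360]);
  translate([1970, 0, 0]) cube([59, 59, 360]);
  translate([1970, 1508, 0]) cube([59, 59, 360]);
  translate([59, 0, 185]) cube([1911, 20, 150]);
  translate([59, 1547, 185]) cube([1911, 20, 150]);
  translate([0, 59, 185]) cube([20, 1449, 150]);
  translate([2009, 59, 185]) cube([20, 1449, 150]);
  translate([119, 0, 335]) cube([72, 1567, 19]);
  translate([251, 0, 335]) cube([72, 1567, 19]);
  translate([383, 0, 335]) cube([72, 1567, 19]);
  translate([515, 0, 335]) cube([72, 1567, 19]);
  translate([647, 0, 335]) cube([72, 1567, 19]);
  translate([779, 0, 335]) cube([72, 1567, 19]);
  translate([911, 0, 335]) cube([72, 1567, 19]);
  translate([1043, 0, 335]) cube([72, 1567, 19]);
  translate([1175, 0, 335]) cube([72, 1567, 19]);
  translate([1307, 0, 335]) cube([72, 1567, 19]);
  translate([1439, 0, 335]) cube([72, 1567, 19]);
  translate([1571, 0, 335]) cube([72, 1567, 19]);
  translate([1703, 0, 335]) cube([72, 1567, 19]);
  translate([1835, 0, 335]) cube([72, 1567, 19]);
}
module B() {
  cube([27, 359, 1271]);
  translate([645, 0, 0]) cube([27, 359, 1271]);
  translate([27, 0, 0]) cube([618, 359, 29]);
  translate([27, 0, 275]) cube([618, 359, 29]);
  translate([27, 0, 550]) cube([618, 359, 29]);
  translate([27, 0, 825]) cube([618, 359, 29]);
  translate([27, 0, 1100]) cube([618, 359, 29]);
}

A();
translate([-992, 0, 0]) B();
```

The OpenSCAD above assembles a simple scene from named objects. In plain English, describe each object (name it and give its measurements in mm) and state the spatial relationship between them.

A is a bed frame 2029 mm long (x) by 1567 mm wide (y). Four 59×59 mm corner posts, 360 mm tall, at the corners of the footprint. Four rails of 20 mm thickness and 150 mm height run between adjacent posts with their undersides at z = 185 mm, their outer faces flush with the outside of the frame (the two x-running rails run between the posts' inner faces; the two y-running rails run between the posts' inner faces). 14 slats, each 72 mm wide (x) and 19 mm thick, lie across the top of the two x-running rails, running the full 1567 mm width of the frame in y; the slats are evenly spaced along x between the inner faces of the end posts with equal gaps (rounded down to the nearest mm) at the −x end and between each pair — any rounding remainder accumulates at the +x end.

B is a bookshelf 672 mm wide overall, 359 mm deep and 1271 mm tall. The two sides are 27 mm thick vertical panels. 5 horizontal shelves of 29 mm thickness span between the inner faces of the sides; the lowest shelf sits on the floor and shelves are stacked with a clear vertical gap of 246 mm between each pair.

The bookshelf is on the floor beside the bed frame on its −x side.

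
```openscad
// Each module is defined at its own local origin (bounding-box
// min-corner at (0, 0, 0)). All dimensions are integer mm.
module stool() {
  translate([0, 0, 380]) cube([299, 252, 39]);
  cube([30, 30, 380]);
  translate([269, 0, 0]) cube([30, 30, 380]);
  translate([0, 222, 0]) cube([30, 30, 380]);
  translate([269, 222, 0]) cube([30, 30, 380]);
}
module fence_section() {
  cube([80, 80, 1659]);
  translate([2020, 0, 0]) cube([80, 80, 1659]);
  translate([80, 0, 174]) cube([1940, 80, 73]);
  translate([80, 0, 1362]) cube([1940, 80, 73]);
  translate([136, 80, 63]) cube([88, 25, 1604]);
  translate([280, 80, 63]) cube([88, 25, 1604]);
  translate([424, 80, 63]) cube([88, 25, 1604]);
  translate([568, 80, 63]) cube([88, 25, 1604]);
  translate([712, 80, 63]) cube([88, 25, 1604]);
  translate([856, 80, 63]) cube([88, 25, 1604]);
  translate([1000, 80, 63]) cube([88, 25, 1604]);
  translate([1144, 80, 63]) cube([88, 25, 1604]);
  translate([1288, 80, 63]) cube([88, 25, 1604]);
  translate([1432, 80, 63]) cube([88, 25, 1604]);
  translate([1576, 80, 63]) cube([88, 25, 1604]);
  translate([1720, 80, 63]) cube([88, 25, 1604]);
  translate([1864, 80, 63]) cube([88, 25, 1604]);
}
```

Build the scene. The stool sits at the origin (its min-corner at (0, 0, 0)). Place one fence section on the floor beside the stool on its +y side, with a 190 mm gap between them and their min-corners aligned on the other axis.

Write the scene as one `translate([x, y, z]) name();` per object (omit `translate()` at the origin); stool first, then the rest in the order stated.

stool();
translate([0, 442, 0]) fence_section();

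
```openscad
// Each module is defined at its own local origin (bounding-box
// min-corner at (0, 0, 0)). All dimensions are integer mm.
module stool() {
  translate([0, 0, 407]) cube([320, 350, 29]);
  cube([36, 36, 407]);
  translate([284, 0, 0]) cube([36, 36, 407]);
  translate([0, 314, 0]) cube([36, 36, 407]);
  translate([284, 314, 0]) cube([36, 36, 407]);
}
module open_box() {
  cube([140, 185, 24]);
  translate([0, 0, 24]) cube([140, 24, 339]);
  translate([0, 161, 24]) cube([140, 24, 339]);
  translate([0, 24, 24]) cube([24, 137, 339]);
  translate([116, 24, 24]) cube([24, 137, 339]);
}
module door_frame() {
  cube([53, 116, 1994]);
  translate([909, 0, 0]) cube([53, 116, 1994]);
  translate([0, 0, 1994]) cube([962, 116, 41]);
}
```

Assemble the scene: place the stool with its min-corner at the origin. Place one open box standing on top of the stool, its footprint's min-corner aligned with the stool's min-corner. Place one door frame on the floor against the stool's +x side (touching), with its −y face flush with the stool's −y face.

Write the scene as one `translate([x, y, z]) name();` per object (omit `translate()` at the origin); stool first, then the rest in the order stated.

stool();
translate([0, 0, 436]) open_box();
translate([320, 0, 0]) door_frame();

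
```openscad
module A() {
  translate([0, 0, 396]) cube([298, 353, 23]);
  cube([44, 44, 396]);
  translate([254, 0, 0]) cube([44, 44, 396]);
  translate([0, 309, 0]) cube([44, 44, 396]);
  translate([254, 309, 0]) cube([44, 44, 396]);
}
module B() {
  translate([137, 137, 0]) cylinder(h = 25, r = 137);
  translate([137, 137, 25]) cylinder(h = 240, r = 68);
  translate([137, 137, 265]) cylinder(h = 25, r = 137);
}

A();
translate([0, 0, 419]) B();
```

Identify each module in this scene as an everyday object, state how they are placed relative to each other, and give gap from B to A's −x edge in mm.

A is a stool. B is a spool. The spool is on top of the stool. The gap from the spool to the stool's −x edge is 0 mm.

The spool's min-x is at 0; the stool's min-x is 0; gap = 0 mm.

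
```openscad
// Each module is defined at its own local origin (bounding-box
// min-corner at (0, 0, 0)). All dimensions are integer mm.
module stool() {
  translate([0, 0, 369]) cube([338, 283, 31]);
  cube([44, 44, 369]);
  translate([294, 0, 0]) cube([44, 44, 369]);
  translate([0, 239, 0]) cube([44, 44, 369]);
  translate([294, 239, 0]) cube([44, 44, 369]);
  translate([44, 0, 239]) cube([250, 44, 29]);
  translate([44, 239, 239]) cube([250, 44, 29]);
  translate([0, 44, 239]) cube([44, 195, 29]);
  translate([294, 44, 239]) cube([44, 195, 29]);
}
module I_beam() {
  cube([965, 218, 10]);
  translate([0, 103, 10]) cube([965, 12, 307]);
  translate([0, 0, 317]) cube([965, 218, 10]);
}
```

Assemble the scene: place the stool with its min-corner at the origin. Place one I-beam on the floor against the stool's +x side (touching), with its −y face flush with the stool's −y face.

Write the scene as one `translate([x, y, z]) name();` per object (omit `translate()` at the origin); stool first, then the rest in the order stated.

stool();
translate([338, 0, 0]) I_beam();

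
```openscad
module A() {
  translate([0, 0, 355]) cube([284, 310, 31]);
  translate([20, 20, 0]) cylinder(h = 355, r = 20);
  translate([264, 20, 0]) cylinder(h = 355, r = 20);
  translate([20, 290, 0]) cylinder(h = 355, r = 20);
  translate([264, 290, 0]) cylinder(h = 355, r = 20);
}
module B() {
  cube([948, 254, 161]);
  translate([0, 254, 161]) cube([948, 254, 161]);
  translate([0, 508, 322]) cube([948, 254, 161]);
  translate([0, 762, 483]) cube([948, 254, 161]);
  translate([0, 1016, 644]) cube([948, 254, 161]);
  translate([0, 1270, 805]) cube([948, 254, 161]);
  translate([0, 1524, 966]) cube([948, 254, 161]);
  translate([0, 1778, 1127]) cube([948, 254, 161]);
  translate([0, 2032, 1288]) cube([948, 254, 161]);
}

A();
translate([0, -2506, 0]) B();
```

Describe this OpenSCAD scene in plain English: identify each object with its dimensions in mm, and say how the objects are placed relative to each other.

A is a four-legged stool. The seat is 284×310 mm, 31 mm thick, top at z = 386 mm. It stands on four round legs, each 40 mm in diameter, from z = 0 to the seat underside, each leg's axis is inset half a diameter from the nearest pair of seat edges (so the leg's bounding box is flush with the corner).

B is a run of 9 identical solid stair steps. Each tread is 948×254 mm and each step block is 161 mm high. Step 1 rests on the floor; step k is offset from step 1 by (k−1)×254 mm in y and (k−1)×161 mm in z.

The staircase is on the floor beside the stool on its −y side.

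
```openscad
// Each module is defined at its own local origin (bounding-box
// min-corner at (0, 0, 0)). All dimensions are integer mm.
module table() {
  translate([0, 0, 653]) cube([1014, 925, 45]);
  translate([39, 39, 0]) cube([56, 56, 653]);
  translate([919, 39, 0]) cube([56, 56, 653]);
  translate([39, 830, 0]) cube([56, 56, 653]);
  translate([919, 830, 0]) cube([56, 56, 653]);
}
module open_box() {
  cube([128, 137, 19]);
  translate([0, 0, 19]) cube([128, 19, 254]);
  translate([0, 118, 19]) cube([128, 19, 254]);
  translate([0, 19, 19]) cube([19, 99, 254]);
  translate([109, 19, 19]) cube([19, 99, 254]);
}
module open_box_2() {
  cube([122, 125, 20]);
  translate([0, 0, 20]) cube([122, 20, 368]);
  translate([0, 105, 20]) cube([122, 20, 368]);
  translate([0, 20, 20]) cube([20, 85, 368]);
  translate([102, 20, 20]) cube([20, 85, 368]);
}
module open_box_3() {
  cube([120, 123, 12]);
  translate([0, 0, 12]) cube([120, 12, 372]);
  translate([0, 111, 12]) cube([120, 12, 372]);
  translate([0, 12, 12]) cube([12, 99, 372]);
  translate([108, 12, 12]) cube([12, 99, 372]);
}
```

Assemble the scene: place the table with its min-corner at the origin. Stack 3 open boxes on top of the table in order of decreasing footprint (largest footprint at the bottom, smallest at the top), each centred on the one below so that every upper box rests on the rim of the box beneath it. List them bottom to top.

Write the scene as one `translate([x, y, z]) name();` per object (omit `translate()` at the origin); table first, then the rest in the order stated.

table();
translate([443, 394, 698]) open_box();
translate([446, 400, 971]) open_box_2();
translate([447, 401, 1359]) open_box_3();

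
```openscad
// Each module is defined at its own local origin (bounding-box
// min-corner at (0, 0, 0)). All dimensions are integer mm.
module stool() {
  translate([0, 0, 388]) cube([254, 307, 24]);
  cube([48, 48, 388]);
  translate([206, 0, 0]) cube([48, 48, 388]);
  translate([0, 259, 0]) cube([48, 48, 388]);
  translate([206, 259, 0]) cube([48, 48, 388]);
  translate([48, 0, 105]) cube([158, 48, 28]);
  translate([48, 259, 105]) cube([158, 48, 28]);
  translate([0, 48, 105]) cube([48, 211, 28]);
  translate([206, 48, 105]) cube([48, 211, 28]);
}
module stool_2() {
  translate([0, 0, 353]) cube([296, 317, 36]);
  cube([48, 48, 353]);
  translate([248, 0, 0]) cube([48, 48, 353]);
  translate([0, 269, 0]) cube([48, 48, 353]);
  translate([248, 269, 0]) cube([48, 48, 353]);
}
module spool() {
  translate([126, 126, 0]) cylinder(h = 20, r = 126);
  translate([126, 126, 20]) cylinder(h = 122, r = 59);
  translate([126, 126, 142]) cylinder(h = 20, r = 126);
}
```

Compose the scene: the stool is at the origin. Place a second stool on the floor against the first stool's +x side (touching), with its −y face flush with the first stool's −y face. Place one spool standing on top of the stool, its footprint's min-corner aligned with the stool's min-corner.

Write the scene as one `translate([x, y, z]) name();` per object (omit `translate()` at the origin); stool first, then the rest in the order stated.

stool();
translate([254, 0, 0]) stool_2();
translate([0, 0, 412]) spool();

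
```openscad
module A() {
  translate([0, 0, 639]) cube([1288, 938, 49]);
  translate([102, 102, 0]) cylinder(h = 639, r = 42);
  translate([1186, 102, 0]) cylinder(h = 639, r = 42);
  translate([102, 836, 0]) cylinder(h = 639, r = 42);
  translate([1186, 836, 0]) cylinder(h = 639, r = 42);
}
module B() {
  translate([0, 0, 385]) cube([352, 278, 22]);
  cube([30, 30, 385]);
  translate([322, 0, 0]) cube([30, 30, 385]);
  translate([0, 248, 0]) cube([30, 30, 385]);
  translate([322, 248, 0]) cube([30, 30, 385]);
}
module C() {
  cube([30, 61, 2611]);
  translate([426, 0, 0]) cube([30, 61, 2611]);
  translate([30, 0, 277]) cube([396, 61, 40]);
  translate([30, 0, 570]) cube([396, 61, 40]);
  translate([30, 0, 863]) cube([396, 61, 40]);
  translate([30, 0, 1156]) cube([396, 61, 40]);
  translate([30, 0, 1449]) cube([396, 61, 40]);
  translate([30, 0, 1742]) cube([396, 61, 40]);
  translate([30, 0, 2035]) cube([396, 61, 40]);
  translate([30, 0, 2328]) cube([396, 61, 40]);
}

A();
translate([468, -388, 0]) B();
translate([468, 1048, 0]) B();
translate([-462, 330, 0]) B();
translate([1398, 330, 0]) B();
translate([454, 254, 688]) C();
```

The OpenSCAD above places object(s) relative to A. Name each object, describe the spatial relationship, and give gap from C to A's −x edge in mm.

The ladder's min-x is at 454; the table's min-x is 0; gap = 454 mm.

A is a table. B is a stool. C is a ladder. Four stools sit around the table at the −y, +y, −x, +x sides. The ladder is on top of the table. The gap from the ladder to the table's −x edge is 454 mm.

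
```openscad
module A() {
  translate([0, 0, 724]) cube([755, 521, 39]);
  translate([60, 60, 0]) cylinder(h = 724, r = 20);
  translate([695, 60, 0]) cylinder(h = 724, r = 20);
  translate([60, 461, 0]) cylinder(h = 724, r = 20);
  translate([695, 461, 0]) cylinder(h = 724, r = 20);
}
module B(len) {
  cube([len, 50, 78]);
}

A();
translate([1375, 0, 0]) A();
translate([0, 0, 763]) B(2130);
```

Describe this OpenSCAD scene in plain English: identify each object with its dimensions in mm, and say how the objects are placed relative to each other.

A is a rectangular dining table. The top is 755×521×39 mm with its upper surface at z = 763 mm. It stands on four round legs of 40 mm diameter, each leg's bounding box inset 40 mm from the nearest pair of top edges, running from the floor to the underside of the top.

B is a rectangular beam 2130 mm long (x), 50 mm deep (y), 78 mm thick (z).

The beam spans the tops of two tables placed 620 mm apart, resting at z = 763 mm.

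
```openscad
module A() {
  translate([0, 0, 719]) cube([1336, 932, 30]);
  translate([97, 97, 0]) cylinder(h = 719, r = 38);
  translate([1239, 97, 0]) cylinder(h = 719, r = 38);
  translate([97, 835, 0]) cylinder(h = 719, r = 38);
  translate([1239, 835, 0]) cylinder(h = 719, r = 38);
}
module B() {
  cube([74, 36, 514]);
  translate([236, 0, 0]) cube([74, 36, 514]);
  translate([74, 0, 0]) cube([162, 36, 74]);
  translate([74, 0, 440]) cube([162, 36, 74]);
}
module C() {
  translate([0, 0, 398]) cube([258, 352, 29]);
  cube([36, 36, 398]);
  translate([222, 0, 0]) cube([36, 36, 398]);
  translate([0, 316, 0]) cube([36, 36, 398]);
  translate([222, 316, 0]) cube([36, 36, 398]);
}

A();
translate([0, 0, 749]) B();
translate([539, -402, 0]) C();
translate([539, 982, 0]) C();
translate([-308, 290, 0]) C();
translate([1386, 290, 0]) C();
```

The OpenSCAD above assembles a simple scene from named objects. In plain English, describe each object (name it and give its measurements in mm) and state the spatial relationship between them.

A is a rectangular dining table. The top is 1336×932×30 mm with its upper surface at z = 749 mm. It stands on four round legs of 76 mm diameter, each leg's bounding box inset 59 mm from the nearest pair of top edges, running from the floor to the underside of the top.

B is a rectangular picture frame lying in the x–z plane (depth along y). The opening is 162 mm wide (x) by 366 mm tall (z), surrounded by a border 74 mm wide on all four sides. The frame is 36 mm deep and is made of two full-height vertical stiles with two horizontal rails fitted between them.

C is a four-legged stool. The seat is a 258×352×29 mm slab whose top surface is at z = 427 mm; four square legs, each 36×36 mm in cross-section, run from the floor (z = 0) to the underside of the seat, each flush with a corner of the seat.

The picture frame is on top of the table. Four stools sit around the table at the −y, +y, −x, +x sides.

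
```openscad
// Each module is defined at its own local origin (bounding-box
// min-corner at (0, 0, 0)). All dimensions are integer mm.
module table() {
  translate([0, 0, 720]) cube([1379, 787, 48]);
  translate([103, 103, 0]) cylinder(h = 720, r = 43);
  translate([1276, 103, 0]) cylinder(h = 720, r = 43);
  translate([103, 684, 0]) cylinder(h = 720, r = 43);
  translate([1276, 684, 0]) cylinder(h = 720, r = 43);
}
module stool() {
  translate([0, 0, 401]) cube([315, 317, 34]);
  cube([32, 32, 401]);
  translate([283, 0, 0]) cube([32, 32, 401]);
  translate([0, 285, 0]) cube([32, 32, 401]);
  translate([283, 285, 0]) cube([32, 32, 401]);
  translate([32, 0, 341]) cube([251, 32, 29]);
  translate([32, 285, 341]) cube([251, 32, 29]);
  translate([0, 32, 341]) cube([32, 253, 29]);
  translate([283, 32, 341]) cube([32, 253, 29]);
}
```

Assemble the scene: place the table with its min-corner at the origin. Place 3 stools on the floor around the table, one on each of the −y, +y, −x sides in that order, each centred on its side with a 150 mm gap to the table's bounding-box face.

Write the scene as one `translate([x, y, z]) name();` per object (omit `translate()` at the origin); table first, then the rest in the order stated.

table();
translate([532, -467, 0]) stool();
translate([532, 937, 0]) stool();
translate([-465, 235, 0]) stool();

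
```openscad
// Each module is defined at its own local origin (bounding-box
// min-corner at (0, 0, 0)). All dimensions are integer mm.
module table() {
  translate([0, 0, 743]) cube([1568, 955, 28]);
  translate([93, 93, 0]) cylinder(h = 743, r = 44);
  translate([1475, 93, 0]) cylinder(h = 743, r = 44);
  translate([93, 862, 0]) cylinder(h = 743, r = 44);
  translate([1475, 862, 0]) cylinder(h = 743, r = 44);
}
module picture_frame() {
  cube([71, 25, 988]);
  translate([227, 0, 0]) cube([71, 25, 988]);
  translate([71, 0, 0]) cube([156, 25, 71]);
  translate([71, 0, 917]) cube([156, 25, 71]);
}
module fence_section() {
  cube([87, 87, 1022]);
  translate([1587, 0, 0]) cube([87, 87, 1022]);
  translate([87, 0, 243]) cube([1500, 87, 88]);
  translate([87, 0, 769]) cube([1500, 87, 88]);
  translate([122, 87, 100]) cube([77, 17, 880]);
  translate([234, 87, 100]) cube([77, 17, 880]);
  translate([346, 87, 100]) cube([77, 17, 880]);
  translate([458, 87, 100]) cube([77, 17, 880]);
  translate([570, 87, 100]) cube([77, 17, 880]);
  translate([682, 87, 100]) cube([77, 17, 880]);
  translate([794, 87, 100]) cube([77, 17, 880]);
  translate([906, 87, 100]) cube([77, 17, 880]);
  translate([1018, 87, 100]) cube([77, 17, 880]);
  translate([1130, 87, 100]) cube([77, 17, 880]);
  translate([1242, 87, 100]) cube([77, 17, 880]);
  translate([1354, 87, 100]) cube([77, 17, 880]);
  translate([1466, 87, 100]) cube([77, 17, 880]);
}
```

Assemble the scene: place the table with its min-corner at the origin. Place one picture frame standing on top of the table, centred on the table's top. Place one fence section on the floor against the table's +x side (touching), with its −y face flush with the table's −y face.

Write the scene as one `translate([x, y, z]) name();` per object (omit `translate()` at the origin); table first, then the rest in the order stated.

table();
translate([635, 465, 771]) picture_frame();
translate([1568, 0, 0]) fence_section();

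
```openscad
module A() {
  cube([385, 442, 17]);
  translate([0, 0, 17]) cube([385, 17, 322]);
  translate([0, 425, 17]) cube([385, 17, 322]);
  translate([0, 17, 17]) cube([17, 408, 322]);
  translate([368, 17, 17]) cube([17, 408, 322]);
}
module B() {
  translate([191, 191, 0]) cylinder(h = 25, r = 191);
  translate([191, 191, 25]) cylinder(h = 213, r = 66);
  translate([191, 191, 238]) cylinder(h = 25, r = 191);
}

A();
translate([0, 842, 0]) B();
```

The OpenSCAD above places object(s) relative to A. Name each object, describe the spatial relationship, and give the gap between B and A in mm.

A is an open box. B is a spool. The spool is on the floor beside the open box on its +y side. The gap between the spool and the open box is 400 mm.

The spool's nearest face is 400 mm from the open box's +y face.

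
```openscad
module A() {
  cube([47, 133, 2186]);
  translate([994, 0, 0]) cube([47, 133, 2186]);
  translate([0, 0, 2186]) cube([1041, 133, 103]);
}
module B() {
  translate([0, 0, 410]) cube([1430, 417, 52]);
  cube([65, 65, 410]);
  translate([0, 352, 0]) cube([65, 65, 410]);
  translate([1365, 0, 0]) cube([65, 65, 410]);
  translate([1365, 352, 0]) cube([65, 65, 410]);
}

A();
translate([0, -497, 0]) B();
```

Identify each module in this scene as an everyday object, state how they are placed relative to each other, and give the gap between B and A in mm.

A is a door frame. B is a bench. The bench is on the floor beside the door frame on its −y side. The gap between the bench and the door frame is 80 mm.

The bench's nearest face is 80 mm from the door frame's −y face.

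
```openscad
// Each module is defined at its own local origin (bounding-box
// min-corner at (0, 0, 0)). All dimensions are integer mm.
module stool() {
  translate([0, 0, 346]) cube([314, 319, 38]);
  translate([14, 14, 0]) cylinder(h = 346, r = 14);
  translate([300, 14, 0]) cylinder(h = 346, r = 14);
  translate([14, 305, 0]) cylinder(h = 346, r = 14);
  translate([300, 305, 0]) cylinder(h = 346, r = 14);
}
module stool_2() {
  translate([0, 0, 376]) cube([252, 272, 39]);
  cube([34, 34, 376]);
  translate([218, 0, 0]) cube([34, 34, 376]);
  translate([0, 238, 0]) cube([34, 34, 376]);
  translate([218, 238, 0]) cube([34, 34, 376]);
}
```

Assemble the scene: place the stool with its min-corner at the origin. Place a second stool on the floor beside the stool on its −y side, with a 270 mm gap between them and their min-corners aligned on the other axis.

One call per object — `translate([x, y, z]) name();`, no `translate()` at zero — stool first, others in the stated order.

stool();
translate([0, -542, 0]) stool_2();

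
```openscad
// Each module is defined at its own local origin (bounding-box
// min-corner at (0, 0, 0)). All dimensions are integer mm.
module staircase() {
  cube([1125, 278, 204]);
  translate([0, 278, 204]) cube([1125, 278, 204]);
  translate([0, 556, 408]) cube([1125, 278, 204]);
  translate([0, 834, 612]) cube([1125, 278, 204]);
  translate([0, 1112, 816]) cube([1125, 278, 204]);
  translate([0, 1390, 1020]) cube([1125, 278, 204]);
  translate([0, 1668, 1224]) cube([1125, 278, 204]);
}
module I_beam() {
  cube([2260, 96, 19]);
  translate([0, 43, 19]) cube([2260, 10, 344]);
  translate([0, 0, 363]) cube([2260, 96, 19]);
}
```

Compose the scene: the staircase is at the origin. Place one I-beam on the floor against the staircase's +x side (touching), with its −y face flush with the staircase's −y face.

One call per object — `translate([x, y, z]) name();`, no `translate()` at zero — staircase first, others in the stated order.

staircase();
translate([1125, 0, 0]) I_beam();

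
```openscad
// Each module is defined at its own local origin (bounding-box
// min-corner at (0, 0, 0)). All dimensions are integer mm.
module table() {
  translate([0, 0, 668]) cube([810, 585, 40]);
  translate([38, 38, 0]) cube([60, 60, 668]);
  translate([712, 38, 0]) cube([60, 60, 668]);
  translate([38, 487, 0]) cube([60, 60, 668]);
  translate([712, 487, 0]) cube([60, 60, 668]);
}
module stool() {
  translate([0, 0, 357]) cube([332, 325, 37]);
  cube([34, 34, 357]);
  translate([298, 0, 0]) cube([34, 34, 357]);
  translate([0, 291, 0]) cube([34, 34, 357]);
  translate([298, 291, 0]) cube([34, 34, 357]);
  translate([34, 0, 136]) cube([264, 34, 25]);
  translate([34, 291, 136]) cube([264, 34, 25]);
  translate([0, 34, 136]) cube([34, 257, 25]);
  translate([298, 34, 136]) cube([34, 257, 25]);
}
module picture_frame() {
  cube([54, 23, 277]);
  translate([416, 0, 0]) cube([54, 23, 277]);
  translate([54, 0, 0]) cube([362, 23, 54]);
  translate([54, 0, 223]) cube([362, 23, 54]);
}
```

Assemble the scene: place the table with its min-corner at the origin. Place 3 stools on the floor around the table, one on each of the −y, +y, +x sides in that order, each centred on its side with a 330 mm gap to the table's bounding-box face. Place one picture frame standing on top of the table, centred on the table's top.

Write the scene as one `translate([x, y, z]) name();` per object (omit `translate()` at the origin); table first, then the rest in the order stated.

table();
translate([239, -655, 0]) stool();
translate([239, 915, 0]) stool();
translate([1140, 130, 0]) stool();
translate([170, 281, 708]) picture_frame();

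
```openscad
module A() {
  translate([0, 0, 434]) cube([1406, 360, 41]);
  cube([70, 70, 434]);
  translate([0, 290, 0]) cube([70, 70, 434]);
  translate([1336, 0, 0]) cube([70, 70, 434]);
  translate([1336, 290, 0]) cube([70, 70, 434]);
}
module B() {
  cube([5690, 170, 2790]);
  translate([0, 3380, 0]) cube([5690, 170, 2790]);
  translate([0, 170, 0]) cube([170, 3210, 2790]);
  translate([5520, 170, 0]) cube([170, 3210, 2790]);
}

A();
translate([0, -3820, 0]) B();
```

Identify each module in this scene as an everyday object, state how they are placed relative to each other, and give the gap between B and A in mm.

A is a bench. B is a house frame. The house frame is on the floor beside the bench on its −y side. The gap between the house frame and the bench is 270 mm.

The house frame's nearest face is 270 mm from the bench's −y face.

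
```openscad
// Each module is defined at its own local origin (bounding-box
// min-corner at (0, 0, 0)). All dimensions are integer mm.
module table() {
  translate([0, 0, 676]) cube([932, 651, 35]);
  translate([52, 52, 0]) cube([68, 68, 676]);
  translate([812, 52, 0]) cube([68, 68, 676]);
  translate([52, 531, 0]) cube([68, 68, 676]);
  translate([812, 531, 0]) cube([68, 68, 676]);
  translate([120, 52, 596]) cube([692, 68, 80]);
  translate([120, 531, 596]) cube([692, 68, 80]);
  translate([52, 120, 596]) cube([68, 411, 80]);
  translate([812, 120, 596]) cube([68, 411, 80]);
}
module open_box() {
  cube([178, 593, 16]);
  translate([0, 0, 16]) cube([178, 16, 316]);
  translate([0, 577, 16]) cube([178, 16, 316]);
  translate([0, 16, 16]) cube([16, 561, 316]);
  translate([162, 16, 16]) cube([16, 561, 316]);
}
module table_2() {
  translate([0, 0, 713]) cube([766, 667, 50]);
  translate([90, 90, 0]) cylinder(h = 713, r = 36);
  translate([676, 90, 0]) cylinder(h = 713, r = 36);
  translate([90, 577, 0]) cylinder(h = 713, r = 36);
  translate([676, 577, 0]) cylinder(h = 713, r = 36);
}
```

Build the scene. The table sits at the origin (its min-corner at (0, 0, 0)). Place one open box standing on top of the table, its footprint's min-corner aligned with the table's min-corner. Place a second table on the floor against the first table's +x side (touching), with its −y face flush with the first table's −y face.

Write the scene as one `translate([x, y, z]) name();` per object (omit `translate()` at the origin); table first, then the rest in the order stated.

table();
translate([0, 0, 711]) open_box();
translate([932, 0, 0]) table_2();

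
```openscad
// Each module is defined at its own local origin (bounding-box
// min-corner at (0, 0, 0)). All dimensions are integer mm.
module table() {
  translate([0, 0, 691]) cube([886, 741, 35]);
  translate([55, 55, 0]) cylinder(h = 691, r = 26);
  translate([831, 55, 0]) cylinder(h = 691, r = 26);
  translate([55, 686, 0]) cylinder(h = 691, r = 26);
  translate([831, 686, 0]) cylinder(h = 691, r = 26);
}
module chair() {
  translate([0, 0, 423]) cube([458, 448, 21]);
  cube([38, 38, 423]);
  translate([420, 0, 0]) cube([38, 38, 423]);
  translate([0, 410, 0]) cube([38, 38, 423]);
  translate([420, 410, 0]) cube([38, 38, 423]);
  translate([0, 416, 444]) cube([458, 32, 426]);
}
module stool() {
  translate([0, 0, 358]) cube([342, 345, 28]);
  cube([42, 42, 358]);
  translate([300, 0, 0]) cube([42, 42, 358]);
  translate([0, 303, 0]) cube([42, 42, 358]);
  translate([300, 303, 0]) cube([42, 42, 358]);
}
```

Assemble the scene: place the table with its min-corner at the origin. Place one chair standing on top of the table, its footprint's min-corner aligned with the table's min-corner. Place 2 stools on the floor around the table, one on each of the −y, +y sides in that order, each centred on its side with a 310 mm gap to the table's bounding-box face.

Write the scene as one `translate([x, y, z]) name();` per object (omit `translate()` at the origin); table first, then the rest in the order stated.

table();
translate([0, 0, 726]) chair();
translate([272, -655, 0]) stool();
translate([272, 1051, 0]) stool();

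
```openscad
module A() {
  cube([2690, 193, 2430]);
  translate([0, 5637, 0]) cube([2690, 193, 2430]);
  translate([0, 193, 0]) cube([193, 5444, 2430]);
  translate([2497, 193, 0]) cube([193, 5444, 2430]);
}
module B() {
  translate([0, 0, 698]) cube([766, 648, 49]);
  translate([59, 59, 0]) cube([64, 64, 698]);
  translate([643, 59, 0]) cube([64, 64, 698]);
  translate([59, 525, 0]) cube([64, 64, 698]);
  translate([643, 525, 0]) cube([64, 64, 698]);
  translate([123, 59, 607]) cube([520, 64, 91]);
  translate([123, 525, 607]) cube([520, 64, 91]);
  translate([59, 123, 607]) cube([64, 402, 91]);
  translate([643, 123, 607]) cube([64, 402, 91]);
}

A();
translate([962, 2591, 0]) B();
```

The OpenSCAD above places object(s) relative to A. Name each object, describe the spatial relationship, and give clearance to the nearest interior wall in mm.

Clearances: x = 769, y = 2398; minimum 769 mm.

A is a house frame. B is a table. The table sits inside the house frame, centred. The clearance to the nearest interior wall is 769 mm.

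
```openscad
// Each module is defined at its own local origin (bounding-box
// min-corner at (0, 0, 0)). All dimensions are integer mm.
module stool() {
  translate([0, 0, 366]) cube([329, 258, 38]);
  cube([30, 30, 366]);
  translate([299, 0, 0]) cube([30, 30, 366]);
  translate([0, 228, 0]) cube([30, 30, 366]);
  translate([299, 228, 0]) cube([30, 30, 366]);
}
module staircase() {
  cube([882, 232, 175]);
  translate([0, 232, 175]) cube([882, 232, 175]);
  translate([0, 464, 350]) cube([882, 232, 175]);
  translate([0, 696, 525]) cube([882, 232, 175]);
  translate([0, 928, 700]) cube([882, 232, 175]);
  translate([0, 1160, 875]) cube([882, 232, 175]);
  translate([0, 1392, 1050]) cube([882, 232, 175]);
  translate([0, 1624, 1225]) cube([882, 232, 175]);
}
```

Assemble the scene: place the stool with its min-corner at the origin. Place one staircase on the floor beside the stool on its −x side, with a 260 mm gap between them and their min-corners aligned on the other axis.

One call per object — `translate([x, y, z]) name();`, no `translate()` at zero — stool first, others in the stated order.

stool();
translate([-1142, 0, 0]) staircase();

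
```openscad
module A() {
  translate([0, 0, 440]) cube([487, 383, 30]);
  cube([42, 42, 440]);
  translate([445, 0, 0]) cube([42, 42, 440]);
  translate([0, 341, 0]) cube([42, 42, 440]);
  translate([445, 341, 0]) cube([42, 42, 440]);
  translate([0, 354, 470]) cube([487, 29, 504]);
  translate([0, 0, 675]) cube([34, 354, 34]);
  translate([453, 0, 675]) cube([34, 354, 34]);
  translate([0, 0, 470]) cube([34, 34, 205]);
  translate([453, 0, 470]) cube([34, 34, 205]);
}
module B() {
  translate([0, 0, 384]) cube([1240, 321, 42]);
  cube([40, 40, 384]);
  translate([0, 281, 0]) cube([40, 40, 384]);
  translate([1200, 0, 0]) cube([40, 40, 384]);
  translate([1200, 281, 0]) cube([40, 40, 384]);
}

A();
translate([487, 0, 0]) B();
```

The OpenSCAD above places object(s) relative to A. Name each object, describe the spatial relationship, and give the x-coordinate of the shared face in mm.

The chair's +x face and the bench's −x face are both at x = 487 mm.

A is a chair. B is a bench. The bench is against the chair's +x side, with their −y faces flush. The x-coordinate of the shared face is 487 mm.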